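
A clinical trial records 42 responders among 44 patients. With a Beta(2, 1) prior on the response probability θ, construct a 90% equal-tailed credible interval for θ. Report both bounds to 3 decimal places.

Posterior: Beta(2+42, 1+2) = Beta(44, 3).
Equal-tailed 90% interval: the 0.05 and 0.95 quantiles of Beta(44, 3).
Posterior mean ≈ 0.936, SD ≈ 0.035; a Normal approximation gives roughly [0.878, 0.994].
Exact: F⁻¹(0.05) = 0.869; F⁻¹(0.95) = 0.982.

[0.869, 0.982]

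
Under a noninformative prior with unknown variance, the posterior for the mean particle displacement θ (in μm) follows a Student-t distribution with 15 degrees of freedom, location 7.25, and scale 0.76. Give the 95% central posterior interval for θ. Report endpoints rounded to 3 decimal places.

[5.630, 8.870]

The t_15 distribution is symmetric; the 95% interval is 7.25 ± t·0.76 with t_{0.975,15} = 2.131.
Half-width: 2.131 × 0.76 = 1.620.
7.25 − 1.620 = 5.630; 7.25 + 1.620 = 8.870.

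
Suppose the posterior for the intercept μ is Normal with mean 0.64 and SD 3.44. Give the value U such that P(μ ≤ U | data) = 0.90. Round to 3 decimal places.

Need U with P(μ ≤ U) = 0.90: U = 0.64 + z_{0.1}·3.44.
z = 1.282; U = 0.64 + 1.282 × 3.44 = 5.049.

5.049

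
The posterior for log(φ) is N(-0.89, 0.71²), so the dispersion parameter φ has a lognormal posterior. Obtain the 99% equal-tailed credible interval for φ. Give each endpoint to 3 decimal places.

On the log scale the 99% interval is -0.89 ± 2.576 × 0.71 = [-2.7188, 0.9388].
Exponentiate: [e^-2.7188, e^0.9388] = [0.066, 2.557].

[0.066, 2.557]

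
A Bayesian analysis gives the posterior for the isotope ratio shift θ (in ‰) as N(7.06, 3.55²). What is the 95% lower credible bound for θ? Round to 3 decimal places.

Need L with P(θ ≥ L) = 0.95: L = 7.06 − z_{0.05}·3.55.
z = 1.645; L = 7.06 − 1.645 × 3.55 = 1.221.

1.221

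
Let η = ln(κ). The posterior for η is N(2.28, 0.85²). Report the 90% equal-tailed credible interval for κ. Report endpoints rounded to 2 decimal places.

On the log scale the 90% interval is 2.28 ± 1.645 × 0.85 = [0.8819, 3.6781].
Exponentiate: [e^0.8819, e^3.6781] = [2.42, 39.57].

[2.42, 39.57]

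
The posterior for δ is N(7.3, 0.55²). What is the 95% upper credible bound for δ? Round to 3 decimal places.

Need U with P(δ ≤ U) = 0.95: U = 7.3 + z_{0.05}·0.55.
z = 1.645; U = 7.3 + 1.645 × 0.55 = 8.205.

8.205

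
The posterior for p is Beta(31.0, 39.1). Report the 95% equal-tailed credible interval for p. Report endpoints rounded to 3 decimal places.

[0.329, 0.559]

Posterior: Beta(31.0, 39.1).
Equal-tailed 95% interval: the 0.025 and 0.975 quantiles of Beta(31.0, 39.1).
Posterior mean ≈ 0.442, SD ≈ 0.059; a Normal approximation gives roughly [0.327, 0.558].
Exact: F⁻¹(0.025) = 0.329; F⁻¹(0.975) = 0.559.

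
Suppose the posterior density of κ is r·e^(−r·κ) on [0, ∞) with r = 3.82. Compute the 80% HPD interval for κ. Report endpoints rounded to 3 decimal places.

[0.000, 0.421]

The exponential density is strictly decreasing on [0, ∞), so the HPD interval is anchored at 0: [0, q] with P(κ ≤ q) = 0.80.
q = −ln(1 − 0.80) / 3.82 = 1.6094 / 3.82 = 0.421.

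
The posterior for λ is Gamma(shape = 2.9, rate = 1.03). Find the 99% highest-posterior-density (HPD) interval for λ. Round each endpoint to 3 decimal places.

The posterior is unimodal and skewed, so the HPD interval has equal density at both endpoints and is the shortest 99% interval.
Solving f(0.109) = f(8.035) with F(8.035) − F(0.109) = 0.99 gives [0.109, 8.035].
For comparison, the equal-tailed interval is [0.300, 8.832]; the HPD is narrower and shifted toward the mode.

[0.109, 8.035]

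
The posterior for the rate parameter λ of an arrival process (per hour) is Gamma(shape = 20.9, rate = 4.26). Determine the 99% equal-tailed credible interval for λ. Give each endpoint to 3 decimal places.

[2.582, 8.108]

Posterior: Gamma(shape 20.9, rate 4.26).
Equal-tailed 99% interval: Gamma(20.9, 4.26) quantiles at 0.005 and 0.995.
Posterior mean ≈ 4.906, SD ≈ 1.073; a Normal approximation gives roughly [2.142, 7.670].
Exact: lower = 2.582; upper = 8.108.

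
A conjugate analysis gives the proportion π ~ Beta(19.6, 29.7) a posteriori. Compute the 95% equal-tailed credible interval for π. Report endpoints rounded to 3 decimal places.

[0.267, 0.536]

Posterior: Beta(19.6, 29.7).
Equal-tailed 95% interval: the 0.025 and 0.975 quantiles of Beta(19.6, 29.7).
Posterior mean ≈ 0.398, SD ≈ 0.069; a Normal approximation gives roughly [0.262, 0.533].
Exact: F⁻¹(0.025) = 0.267; F⁻¹(0.975) = 0.536.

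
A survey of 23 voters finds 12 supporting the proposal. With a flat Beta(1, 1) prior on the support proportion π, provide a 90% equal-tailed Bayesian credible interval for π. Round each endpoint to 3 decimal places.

Posterior: Beta(1+12, 1+11) = Beta(13, 12).
Equal-tailed 90% interval: the 0.05 and 0.95 quantiles of Beta(13, 12).
Posterior mean ≈ 0.520, SD ≈ 0.098; a Normal approximation gives roughly [0.359, 0.681].
Exact: F⁻¹(0.05) = 0.358; F⁻¹(0.95) = 0.681.

[0.358, 0.681]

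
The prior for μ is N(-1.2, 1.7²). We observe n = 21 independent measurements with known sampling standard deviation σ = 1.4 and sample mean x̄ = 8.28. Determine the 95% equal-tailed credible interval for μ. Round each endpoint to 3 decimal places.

Posterior precision = 1/1.7² + 21/1.4² = 0.3460 + 10.7143 = 11.0603, so posterior SD = 0.3007.
Posterior mean = (-1.2/1.7² + 21·8.28/1.4²) / 11.0603 = 7.9834.
Interval: 7.9834 ± 1.960 × 0.3007 → [7.394, 8.573].

[7.394, 8.573]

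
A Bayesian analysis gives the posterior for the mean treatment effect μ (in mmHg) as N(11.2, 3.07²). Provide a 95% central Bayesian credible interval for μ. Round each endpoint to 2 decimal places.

The posterior is symmetric, so the 95% equal-tailed interval is μ = 11.2 ± z·3.07 with z = 1.960.
Half-width: 1.960 × 3.07 = 6.02.
11.2 − 6.02 = 5.18; 11.2 + 6.02 = 17.22.

[5.18, 17.22]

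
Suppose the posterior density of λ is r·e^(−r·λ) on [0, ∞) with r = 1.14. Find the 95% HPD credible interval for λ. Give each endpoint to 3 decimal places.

[0.000, 2.628]

The exponential density is strictly decreasing on [0, ∞), so the HPD interval is anchored at 0: [0, q] with P(λ ≤ q) = 0.95.
q = −ln(1 − 0.95) / 1.14 = 2.9957 / 1.14 = 2.628.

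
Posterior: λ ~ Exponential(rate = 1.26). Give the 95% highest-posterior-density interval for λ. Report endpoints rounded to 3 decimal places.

[0.000, 2.378]

The exponential density is strictly decreasing on [0, ∞), so the HPD interval is anchored at 0: [0, q] with P(λ ≤ q) = 0.95.
q = −ln(1 − 0.95) / 1.26 = 2.9957 / 1.26 = 2.378.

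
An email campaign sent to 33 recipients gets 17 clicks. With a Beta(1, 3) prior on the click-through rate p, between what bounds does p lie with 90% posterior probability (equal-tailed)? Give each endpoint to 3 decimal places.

[0.353, 0.620]

Posterior: Beta(1+17, 3+16) = Beta(18, 19).
Equal-tailed 90% interval: the 0.05 and 0.95 quantiles of Beta(18, 19).
Posterior mean ≈ 0.486, SD ≈ 0.081; a Normal approximation gives roughly [0.353, 0.620].
Exact: F⁻¹(0.05) = 0.353; F⁻¹(0.95) = 0.620.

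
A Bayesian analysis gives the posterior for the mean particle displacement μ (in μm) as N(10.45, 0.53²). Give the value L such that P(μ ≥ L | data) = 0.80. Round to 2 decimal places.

10.00

Need L with P(μ ≥ L) = 0.80: L = 10.45 − z_{0.2}·0.53.
z = 0.842; L = 10.45 − 0.842 × 0.53 = 10.00.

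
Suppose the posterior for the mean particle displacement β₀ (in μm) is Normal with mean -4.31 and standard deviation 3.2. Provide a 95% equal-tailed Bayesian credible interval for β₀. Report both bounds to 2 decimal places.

[-10.58, 1.96]

The posterior is symmetric, so the 95% equal-tailed interval is β₀ = -4.31 ± z·3.2 with z = 1.960.
Half-width: 1.960 × 3.2 = 6.27.
-4.31 − 6.27 = -10.58; -4.31 + 6.27 = 1.96.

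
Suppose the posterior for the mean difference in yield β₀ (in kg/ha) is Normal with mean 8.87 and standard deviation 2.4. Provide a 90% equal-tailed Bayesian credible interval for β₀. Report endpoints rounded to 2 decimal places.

The posterior is symmetric, so the 90% equal-tailed interval is β₀ = 8.87 ± z·2.4 with z = 1.645.
Half-width: 1.645 × 2.4 = 3.95.
8.87 − 3.95 = 4.92; 8.87 + 3.95 = 12.82.

[4.92, 12.82]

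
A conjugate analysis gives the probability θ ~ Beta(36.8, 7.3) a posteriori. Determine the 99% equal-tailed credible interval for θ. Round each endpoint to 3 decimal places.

Posterior: Beta(36.8, 7.3).
Equal-tailed 99% interval: the 0.005 and 0.995 quantiles of Beta(36.8, 7.3).
Posterior mean ≈ 0.834, SD ≈ 0.055; a Normal approximation gives roughly [0.692, 0.977].
Exact: F⁻¹(0.005) = 0.667; F⁻¹(0.995) = 0.946.

[0.667, 0.946]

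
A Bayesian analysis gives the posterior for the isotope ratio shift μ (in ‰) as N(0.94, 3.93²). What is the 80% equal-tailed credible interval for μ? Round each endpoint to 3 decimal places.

[-4.096, 5.976]

The posterior is symmetric, so the 80% equal-tailed interval is μ = 0.94 ± z·3.93 with z = 1.282.
Half-width: 1.282 × 3.93 = 5.036.
0.94 − 5.036 = -4.096; 0.94 + 5.036 = 5.976.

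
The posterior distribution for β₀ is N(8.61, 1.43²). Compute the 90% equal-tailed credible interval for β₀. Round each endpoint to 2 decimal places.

[6.26, 10.96]

The posterior is symmetric, so the 90% equal-tailed interval is β₀ = 8.61 ± z·1.43 with z = 1.645.
Half-width: 1.645 × 1.43 = 2.35.
8.61 − 2.35 = 6.26; 8.61 + 2.35 = 10.96.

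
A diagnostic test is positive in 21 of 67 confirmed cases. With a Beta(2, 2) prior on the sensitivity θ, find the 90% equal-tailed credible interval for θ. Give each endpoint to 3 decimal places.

[0.236, 0.417]

Posterior: Beta(2+21, 2+46) = Beta(23, 48).
Equal-tailed 90% interval: the 0.05 and 0.95 quantiles of Beta(23, 48).
Posterior mean ≈ 0.324, SD ≈ 0.055; a Normal approximation gives roughly [0.233, 0.415].
Exact: F⁻¹(0.05) = 0.236; F⁻¹(0.95) = 0.417.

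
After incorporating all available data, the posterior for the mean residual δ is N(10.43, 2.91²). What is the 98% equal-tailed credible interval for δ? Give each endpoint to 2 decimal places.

[3.66, 17.20]

The posterior is symmetric, so the 98% equal-tailed interval is δ = 10.43 ± z·2.91 with z = 2.326.
Half-width: 2.326 × 2.91 = 6.77.
10.43 − 6.77 = 3.66; 10.43 + 6.77 = 17.20.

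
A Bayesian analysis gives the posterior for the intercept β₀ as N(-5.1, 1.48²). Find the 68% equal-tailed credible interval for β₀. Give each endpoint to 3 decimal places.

[-6.572, -3.628]

The posterior is symmetric, so the 68% equal-tailed interval is β₀ = -5.1 ± z·1.48 with z = 0.994.
Half-width: 0.994 × 1.48 = 1.472.
-5.1 − 1.472 = -6.572; -5.1 + 1.472 = -3.628.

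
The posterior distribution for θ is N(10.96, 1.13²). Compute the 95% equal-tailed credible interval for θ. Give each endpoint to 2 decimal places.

[8.75, 13.17]

The posterior is symmetric, so the 95% equal-tailed interval is θ = 10.96 ± z·1.13 with z = 1.960.
Half-width: 1.960 × 1.13 = 2.21.
10.96 − 2.21 = 8.75; 10.96 + 2.21 = 13.17.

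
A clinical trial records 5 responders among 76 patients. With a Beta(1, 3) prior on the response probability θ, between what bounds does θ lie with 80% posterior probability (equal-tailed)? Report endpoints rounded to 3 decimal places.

Posterior: Beta(1+5, 3+71) = Beta(6, 74).
Equal-tailed 80% interval: the 0.1 and 0.9 quantiles of Beta(6, 74).
Posterior mean ≈ 0.075, SD ≈ 0.029; a Normal approximation gives roughly [0.037, 0.113].
Exact: F⁻¹(0.1) = 0.040; F⁻¹(0.9) = 0.114.

[0.040, 0.114]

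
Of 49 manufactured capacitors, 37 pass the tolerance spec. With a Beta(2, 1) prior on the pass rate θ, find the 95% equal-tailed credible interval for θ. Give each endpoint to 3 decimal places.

[0.625, 0.857]

Posterior: Beta(2+37, 1+12) = Beta(39, 13).
Equal-tailed 95% interval: the 0.025 and 0.975 quantiles of Beta(39, 13).
Posterior mean ≈ 0.750, SD ≈ 0.059; a Normal approximation gives roughly [0.633, 0.867].
Exact: F⁻¹(0.025) = 0.625; F⁻¹(0.975) = 0.857.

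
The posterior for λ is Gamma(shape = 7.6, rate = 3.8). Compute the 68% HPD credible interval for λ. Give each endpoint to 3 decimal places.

The posterior is unimodal and skewed, so the HPD interval has equal density at both endpoints and is the shortest 68% interval.
Solving f(1.142) = f(2.509) with F(2.509) − F(1.142) = 0.68 gives [1.142, 2.509].
For comparison, the equal-tailed interval is [1.294, 2.705]; the HPD is narrower and shifted toward the mode.

[1.142, 2.509]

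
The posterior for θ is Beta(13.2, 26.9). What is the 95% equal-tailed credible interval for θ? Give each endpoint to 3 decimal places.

Posterior: Beta(13.2, 26.9).
Equal-tailed 95% interval: the 0.025 and 0.975 quantiles of Beta(13.2, 26.9).
Posterior mean ≈ 0.329, SD ≈ 0.073; a Normal approximation gives roughly [0.186, 0.473].
Exact: F⁻¹(0.025) = 0.195; F⁻¹(0.975) = 0.480.

[0.195, 0.480]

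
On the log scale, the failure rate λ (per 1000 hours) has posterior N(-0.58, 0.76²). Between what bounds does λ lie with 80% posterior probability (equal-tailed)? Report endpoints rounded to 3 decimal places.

[0.211, 1.483]

On the log scale the 80% interval is -0.58 ± 1.282 × 0.76 = [-1.5540, 0.3940].
Exponentiate: [e^-1.5540, e^0.3940] = [0.211, 1.483].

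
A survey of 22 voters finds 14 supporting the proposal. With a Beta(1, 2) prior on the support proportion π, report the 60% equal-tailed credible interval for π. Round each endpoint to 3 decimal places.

[0.518, 0.683]

Posterior: Beta(1+14, 2+8) = Beta(15, 10).
Equal-tailed 60% interval: the 0.2 and 0.8 quantiles of Beta(15, 10).
Posterior mean ≈ 0.600, SD ≈ 0.096; a Normal approximation gives roughly [0.519, 0.681].
Exact: F⁻¹(0.2) = 0.518; F⁻¹(0.8) = 0.683.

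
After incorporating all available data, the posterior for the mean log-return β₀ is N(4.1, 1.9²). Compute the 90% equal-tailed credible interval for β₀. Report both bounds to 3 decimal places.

The posterior is symmetric, so the 90% equal-tailed interval is β₀ = 4.1 ± z·1.9 with z = 1.645.
Half-width: 1.645 × 1.9 = 3.125.
4.1 − 3.125 = 0.975; 4.1 + 3.125 = 7.225.

[0.975, 7.225]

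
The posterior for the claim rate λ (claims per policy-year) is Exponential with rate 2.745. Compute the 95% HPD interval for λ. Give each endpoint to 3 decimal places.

[0.000, 1.091]

The exponential density is strictly decreasing on [0, ∞), so the HPD interval is anchored at 0: [0, q] with P(λ ≤ q) = 0.95.
q = −ln(1 − 0.95) / 2.745 = 2.9957 / 2.745 = 1.091.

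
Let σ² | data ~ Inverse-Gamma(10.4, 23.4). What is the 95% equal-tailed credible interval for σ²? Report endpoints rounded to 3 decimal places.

Inverse-Gamma(10.4, 23.4) quantiles: F⁻¹(0.025) and F⁻¹(0.975).
Equivalently, 1/σ² ~ Gamma(10.4, rate = 23.4); invert its 0.975 and 0.025 quantiles.
Posterior mean ≈ 2.489, SD ≈ 0.859; a Normal approximation gives roughly [0.806, 4.173].
Exact: lower = 1.329; upper = 4.614.

[1.329, 4.614]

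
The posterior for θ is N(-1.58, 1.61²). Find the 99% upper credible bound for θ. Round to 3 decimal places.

Need U with P(θ ≤ U) = 0.99: U = -1.58 + z_{0.01}·1.61.
z = 2.326; U = -1.58 + 2.326 × 1.61 = 2.165.

2.165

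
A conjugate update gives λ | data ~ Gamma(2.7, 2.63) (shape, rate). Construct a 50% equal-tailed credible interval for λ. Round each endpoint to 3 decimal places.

Posterior: Gamma(shape 2.7, rate 2.63).
Equal-tailed 50% interval: Gamma(2.7, 2.63) quantiles at 0.25 and 0.75.
Posterior mean ≈ 1.027, SD ≈ 0.625; a Normal approximation gives roughly [0.605, 1.448].
Exact: lower = 0.567; upper = 1.353.

[0.567, 1.353]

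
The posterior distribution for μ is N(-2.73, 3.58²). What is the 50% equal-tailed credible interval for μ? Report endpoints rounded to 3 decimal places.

The posterior is symmetric, so the 50% equal-tailed interval is μ = -2.73 ± z·3.58 with z = 0.674.
Half-width: 0.674 × 3.58 = 2.415.
-2.73 − 2.415 = -5.145; -2.73 + 2.415 = -0.315.

[-5.145, -0.315]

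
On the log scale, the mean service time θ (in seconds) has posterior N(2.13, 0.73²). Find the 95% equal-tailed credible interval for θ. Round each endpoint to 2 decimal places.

[2.01, 35.19]

On the log scale the 95% interval is 2.13 ± 1.960 × 0.73 = [0.6992, 3.5608].
Exponentiate: [e^0.6992, e^3.5608] = [2.01, 35.19].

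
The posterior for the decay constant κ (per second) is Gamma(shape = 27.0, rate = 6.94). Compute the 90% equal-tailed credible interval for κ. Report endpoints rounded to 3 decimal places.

[2.746, 5.198]

Posterior: Gamma(shape 27.0, rate 6.94).
Equal-tailed 90% interval: Gamma(27.0, 6.94) quantiles at 0.05 and 0.95.
Posterior mean ≈ 3.890, SD ≈ 0.749; a Normal approximation gives roughly [2.659, 5.122].
Exact: lower = 2.746; upper = 5.198.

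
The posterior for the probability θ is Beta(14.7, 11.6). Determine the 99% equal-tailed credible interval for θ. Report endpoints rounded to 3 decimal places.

[0.314, 0.787]

Posterior: Beta(14.7, 11.6).
Equal-tailed 99% interval: the 0.005 and 0.995 quantiles of Beta(14.7, 11.6).
Posterior mean ≈ 0.559, SD ≈ 0.095; a Normal approximation gives roughly [0.314, 0.804].
Exact: F⁻¹(0.005) = 0.314; F⁻¹(0.995) = 0.787.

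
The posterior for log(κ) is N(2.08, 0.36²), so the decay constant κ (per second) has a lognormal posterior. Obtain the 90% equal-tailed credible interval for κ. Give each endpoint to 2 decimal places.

[4.43, 14.47]

On the log scale the 90% interval is 2.08 ± 1.645 × 0.36 = [1.4879, 2.6721].
Exponentiate: [e^1.4879, e^2.6721] = [4.43, 14.47].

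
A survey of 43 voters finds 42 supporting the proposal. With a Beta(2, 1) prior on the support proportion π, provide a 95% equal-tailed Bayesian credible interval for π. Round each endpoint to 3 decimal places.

Posterior: Beta(2+42, 1+1) = Beta(44, 2).
Equal-tailed 95% interval: the 0.025 and 0.975 quantiles of Beta(44, 2).
Posterior mean ≈ 0.957, SD ≈ 0.030; a Normal approximation gives roughly [0.898, 1.015].
Exact: F⁻¹(0.025) = 0.882; F⁻¹(0.975) = 0.995.

[0.882, 0.995]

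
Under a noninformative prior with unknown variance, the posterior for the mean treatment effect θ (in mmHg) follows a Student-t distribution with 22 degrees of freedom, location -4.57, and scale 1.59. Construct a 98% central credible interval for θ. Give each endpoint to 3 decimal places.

The t_22 distribution is symmetric; the 98% interval is -4.57 ± t·1.59 with t_{0.99,22} = 2.508.
Half-width: 2.508 × 1.59 = 3.988.
-4.57 − 3.988 = -8.558; -4.57 + 3.988 = -0.582.

[-8.558, -0.582]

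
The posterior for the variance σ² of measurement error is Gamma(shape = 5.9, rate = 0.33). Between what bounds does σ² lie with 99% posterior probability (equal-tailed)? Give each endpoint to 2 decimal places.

[4.51, 42.41]

Posterior: Gamma(shape 5.9, rate 0.33).
Equal-tailed 99% interval: Gamma(5.9, 0.33) quantiles at 0.005 and 0.995.
Posterior mean ≈ 17.88, SD ≈ 7.36; a Normal approximation gives roughly [-1.08, 36.84].
Exact: lower = 4.51; upper = 42.41.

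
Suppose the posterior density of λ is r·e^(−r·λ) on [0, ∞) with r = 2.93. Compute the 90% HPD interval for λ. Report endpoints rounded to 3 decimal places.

[0.000, 0.786]

The exponential density is strictly decreasing on [0, ∞), so the HPD interval is anchored at 0: [0, q] with P(λ ≤ q) = 0.90.
q = −ln(1 − 0.90) / 2.93 = 2.3026 / 2.93 = 0.786.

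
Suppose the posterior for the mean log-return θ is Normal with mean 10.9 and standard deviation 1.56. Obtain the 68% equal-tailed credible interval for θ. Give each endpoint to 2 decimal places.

The posterior is symmetric, so the 68% equal-tailed interval is θ = 10.9 ± z·1.56 with z = 0.994.
Half-width: 0.994 × 1.56 = 1.55.
10.9 − 1.55 = 9.35; 10.9 + 1.55 = 12.45.

[9.35, 12.45]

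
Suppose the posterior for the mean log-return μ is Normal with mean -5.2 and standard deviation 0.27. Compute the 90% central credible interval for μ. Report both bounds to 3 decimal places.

The posterior is symmetric, so the 90% equal-tailed interval is μ = -5.2 ± z·0.27 with z = 1.645.
Half-width: 1.645 × 0.27 = 0.444.
-5.2 − 0.444 = -5.644; -5.2 + 0.444 = -4.756.

[-5.644, -4.756]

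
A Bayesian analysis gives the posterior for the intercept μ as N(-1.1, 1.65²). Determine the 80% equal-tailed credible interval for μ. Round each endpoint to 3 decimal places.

[-3.215, 1.015]

The posterior is symmetric, so the 80% equal-tailed interval is μ = -1.1 ± z·1.65 with z = 1.282.
Half-width: 1.282 × 1.65 = 2.115.
-1.1 − 2.115 = -3.215; -1.1 + 2.115 = 1.015.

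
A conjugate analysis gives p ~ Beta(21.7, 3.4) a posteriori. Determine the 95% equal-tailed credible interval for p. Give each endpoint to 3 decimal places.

[0.709, 0.966]

Posterior: Beta(21.7, 3.4).
Equal-tailed 95% interval: the 0.025 and 0.975 quantiles of Beta(21.7, 3.4).
Posterior mean ≈ 0.865, SD ≈ 0.067; a Normal approximation gives roughly [0.733, 0.996].
Exact: F⁻¹(0.025) = 0.709; F⁻¹(0.975) = 0.966.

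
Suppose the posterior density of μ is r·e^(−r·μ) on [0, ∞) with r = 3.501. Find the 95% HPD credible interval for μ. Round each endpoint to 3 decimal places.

[0.000, 0.856]

The exponential density is strictly decreasing on [0, ∞), so the HPD interval is anchored at 0: [0, q] with P(μ ≤ q) = 0.95.
q = −ln(1 − 0.95) / 3.501 = 2.9957 / 3.501 = 0.856.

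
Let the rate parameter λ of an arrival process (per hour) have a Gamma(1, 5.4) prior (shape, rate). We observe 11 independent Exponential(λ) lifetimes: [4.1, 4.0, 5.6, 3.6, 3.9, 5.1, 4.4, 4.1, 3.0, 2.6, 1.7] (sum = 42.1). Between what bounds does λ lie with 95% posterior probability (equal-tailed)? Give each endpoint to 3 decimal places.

Posterior: Gamma(1+11, 5.4+42.1) = Gamma(12, 47.5) (shape, rate).
Equal-tailed 95% interval: Gamma(12, 47.5) quantiles at 0.025 and 0.975.
Posterior mean ≈ 0.253, SD ≈ 0.073; a Normal approximation gives roughly [0.110, 0.396].
Exact: lower = 0.131; upper = 0.414.

[0.131, 0.414]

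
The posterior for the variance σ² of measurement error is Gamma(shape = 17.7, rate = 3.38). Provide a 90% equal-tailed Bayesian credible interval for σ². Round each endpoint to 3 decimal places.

[3.371, 7.438]

Posterior: Gamma(shape 17.7, rate 3.38).
Equal-tailed 90% interval: Gamma(17.7, 3.38) quantiles at 0.05 and 0.95.
Posterior mean ≈ 5.237, SD ≈ 1.245; a Normal approximation gives roughly [3.189, 7.284].
Exact: lower = 3.371; upper = 7.438.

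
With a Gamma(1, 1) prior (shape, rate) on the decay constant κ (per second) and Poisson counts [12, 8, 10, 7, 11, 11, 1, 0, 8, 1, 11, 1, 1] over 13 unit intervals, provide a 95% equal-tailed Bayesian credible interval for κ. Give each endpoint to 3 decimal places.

Posterior: Gamma(1+82, 1+13) = Gamma(83, 14) (shape, rate).
Equal-tailed 95% interval: Gamma(83, 14) quantiles at 0.025 and 0.975.
Posterior mean ≈ 5.929, SD ≈ 0.651; a Normal approximation gives roughly [4.653, 7.204].
Exact: lower = 4.722; upper = 7.270.

[4.722, 7.270]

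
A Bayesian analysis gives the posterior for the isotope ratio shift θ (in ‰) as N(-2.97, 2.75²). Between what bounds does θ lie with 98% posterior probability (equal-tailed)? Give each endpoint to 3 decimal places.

[-9.367, 3.427]

The posterior is symmetric, so the 98% equal-tailed interval is θ = -2.97 ± z·2.75 with z = 2.326.
Half-width: 2.326 × 2.75 = 6.397.
-2.97 − 6.397 = -9.367; -2.97 + 6.397 = 3.427.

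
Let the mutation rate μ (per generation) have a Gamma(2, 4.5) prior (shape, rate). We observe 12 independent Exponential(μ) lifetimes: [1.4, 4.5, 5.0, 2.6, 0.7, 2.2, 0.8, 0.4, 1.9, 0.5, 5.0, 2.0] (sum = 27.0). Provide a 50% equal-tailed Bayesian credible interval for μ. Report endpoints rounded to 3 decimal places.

[0.360, 0.518]

Posterior: Gamma(2+12, 4.5+27.0) = Gamma(14, 31.5) (shape, rate).
Equal-tailed 50% interval: Gamma(14, 31.5) quantiles at 0.25 and 0.75.
Posterior mean ≈ 0.444, SD ≈ 0.119; a Normal approximation gives roughly [0.364, 0.525].
Exact: lower = 0.360; upper = 0.518.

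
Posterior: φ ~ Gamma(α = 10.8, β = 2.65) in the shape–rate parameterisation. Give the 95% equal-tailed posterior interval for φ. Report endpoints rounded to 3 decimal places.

Posterior: Gamma(shape 10.8, rate 2.65).
Equal-tailed 95% interval: Gamma(10.8, 2.65) quantiles at 0.025 and 0.975.
Posterior mean ≈ 4.075, SD ≈ 1.240; a Normal approximation gives roughly [1.645, 6.506].
Exact: lower = 2.019; upper = 6.842.

[2.019, 6.842]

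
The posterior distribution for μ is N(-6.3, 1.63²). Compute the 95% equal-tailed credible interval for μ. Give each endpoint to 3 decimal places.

The posterior is symmetric, so the 95% equal-tailed interval is μ = -6.3 ± z·1.63 with z = 1.960.
Half-width: 1.960 × 1.63 = 3.195.
-6.3 − 3.195 = -9.495; -6.3 + 3.195 = -3.105.

[-9.495, -3.105]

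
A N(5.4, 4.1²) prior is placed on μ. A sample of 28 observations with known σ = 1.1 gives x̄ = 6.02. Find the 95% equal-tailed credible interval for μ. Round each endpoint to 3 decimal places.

Posterior precision = 1/4.1² + 28/1.1² = 0.0595 + 23.1405 = 23.2000, so posterior SD = 0.2076.
Posterior mean = (5.4/4.1² + 28·6.02/1.1²) / 23.2000 = 6.0184.
Interval: 6.0184 ± 1.960 × 0.2076 → [5.611, 6.425].

[5.611, 6.425]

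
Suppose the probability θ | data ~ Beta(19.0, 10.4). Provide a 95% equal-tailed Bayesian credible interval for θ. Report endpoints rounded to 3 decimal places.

Posterior: Beta(19.0, 10.4).
Equal-tailed 95% interval: the 0.025 and 0.975 quantiles of Beta(19.0, 10.4).
Posterior mean ≈ 0.646, SD ≈ 0.087; a Normal approximation gives roughly [0.476, 0.816].
Exact: F⁻¹(0.025) = 0.468; F⁻¹(0.975) = 0.805.

[0.468, 0.805]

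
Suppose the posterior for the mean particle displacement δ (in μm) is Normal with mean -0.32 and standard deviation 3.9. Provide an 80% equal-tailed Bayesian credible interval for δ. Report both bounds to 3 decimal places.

[-5.318, 4.678]

The posterior is symmetric, so the 80% equal-tailed interval is δ = -0.32 ± z·3.9 with z = 1.282.
Half-width: 1.282 × 3.9 = 4.998.
-0.32 − 4.998 = -5.318; -0.32 + 4.998 = 4.678.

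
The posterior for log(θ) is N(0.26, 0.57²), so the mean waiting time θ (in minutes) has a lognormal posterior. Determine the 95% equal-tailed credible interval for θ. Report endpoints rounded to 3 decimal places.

On the log scale the 95% interval is 0.26 ± 1.960 × 0.57 = [-0.8572, 1.3772].
Exponentiate: [e^-0.8572, e^1.3772] = [0.424, 3.964].

[0.424, 3.964]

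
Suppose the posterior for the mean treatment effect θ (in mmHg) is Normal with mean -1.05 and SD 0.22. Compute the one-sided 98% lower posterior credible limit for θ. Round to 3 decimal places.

Need L with P(θ ≥ L) = 0.98: L = -1.05 − z_{0.02}·0.22.
z = 2.054; L = -1.05 − 2.054 × 0.22 = -1.502.

-1.502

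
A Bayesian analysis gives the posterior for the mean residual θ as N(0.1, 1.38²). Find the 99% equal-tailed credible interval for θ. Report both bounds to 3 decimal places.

[-3.455, 3.655]

The posterior is symmetric, so the 99% equal-tailed interval is θ = 0.1 ± z·1.38 with z = 2.576.
Half-width: 2.576 × 1.38 = 3.555.
0.1 − 3.555 = -3.455; 0.1 + 3.555 = 3.655.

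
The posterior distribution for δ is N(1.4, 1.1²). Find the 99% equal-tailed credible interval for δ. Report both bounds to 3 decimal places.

The posterior is symmetric, so the 99% equal-tailed interval is δ = 1.4 ± z·1.1 with z = 2.576.
Half-width: 2.576 × 1.1 = 2.833.
1.4 − 2.833 = -1.433; 1.4 + 2.833 = 4.233.

[-1.433, 4.233]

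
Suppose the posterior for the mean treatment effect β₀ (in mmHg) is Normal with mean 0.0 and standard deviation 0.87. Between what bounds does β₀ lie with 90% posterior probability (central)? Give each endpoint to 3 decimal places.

The posterior is symmetric, so the 90% equal-tailed interval is β₀ = 0.0 ± z·0.87 with z = 1.645.
Half-width: 1.645 × 0.87 = 1.431.
0.0 − 1.431 = -1.431; 0.0 + 1.431 = 1.431.

[-1.431, 1.431]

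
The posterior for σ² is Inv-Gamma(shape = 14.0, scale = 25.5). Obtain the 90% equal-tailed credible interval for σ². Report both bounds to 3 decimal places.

[1.234, 3.013]

Inverse-Gamma(14.0, 25.5) quantiles: F⁻¹(0.05) and F⁻¹(0.95).
Equivalently, 1/σ² ~ Gamma(14.0, rate = 25.5); invert its 0.95 and 0.05 quantiles.
Posterior mean ≈ 1.962, SD ≈ 0.566; a Normal approximation gives roughly [1.030, 2.893].
Exact: lower = 1.234; upper = 3.013.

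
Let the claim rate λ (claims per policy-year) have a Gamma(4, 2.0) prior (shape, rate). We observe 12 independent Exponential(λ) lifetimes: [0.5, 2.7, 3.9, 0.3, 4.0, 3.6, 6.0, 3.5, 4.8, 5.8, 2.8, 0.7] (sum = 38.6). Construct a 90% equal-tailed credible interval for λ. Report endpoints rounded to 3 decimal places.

[0.247, 0.569]

Posterior: Gamma(4+12, 2.0+38.6) = Gamma(16, 40.6) (shape, rate).
Equal-tailed 90% interval: Gamma(16, 40.6) quantiles at 0.05 and 0.95.
Posterior mean ≈ 0.394, SD ≈ 0.099; a Normal approximation gives roughly [0.232, 0.556].
Exact: lower = 0.247; upper = 0.569.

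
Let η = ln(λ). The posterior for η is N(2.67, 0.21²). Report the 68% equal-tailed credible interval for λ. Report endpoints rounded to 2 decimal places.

On the log scale the 68% interval is 2.67 ± 0.994 × 0.21 = [2.4612, 2.8788].
Exponentiate: [e^2.4612, e^2.8788] = [11.72, 17.79].

[11.72, 17.79]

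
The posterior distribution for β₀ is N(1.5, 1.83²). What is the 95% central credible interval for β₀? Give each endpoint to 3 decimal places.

The posterior is symmetric, so the 95% equal-tailed interval is β₀ = 1.5 ± z·1.83 with z = 1.960.
Half-width: 1.960 × 1.83 = 3.587.
1.5 − 3.587 = -2.087; 1.5 + 3.587 = 5.087.

[-2.087, 5.087]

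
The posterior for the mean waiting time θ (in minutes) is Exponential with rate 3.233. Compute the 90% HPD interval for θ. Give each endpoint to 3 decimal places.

The exponential density is strictly decreasing on [0, ∞), so the HPD interval is anchored at 0: [0, q] with P(θ ≤ q) = 0.90.
q = −ln(1 − 0.90) / 3.233 = 2.3026 / 3.233 = 0.712.

[0.000, 0.712]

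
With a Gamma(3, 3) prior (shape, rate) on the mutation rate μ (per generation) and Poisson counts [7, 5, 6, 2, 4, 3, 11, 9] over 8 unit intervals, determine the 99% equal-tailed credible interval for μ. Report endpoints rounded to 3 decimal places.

[3.060, 6.371]

Posterior: Gamma(3+47, 3+8) = Gamma(50, 11) (shape, rate).
Equal-tailed 99% interval: Gamma(50, 11) quantiles at 0.005 and 0.995.
Posterior mean ≈ 4.545, SD ≈ 0.643; a Normal approximation gives roughly [2.890, 6.201].
Exact: lower = 3.060; upper = 6.371.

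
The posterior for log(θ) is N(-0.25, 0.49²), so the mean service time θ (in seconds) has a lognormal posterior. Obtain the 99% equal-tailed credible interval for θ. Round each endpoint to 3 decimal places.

On the log scale the 99% interval is -0.25 ± 2.576 × 0.49 = [-1.5122, 1.0122].
Exponentiate: [e^-1.5122, e^1.0122] = [0.220, 2.752].

[0.220, 2.752]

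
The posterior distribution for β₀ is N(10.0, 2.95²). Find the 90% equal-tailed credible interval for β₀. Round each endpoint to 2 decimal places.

[5.15, 14.85]

The posterior is symmetric, so the 90% equal-tailed interval is β₀ = 10.0 ± z·2.95 with z = 1.645.
Half-width: 1.645 × 2.95 = 4.85.
10.0 − 4.85 = 5.15; 10.0 + 4.85 = 14.85.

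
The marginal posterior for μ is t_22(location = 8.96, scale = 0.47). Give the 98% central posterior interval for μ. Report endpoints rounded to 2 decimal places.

[7.78, 10.14]

The t_22 distribution is symmetric; the 98% interval is 8.96 ± t·0.47 with t_{0.99,22} = 2.508.
Half-width: 2.508 × 0.47 = 1.18.
8.96 − 1.18 = 7.78; 8.96 + 1.18 = 10.14.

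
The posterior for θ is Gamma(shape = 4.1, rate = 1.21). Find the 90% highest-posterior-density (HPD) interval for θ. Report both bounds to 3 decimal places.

[0.820, 5.859]

The posterior is unimodal and skewed, so the HPD interval has equal density at both endpoints and is the shortest 90% interval.
Solving f(0.820) = f(5.859) with F(5.859) − F(0.820) = 0.90 gives [0.820, 5.859].
For comparison, the equal-tailed interval is [1.177, 6.526]; the HPD is narrower and shifted toward the mode.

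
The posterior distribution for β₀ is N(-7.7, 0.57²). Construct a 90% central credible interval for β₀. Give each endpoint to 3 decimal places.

The posterior is symmetric, so the 90% equal-tailed interval is β₀ = -7.7 ± z·0.57 with z = 1.645.
Half-width: 1.645 × 0.57 = 0.938.
-7.7 − 0.938 = -8.638; -7.7 + 0.938 = -6.762.

[-8.638, -6.762]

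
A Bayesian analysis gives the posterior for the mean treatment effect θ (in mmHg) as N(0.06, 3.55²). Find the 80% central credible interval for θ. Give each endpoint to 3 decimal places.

The posterior is symmetric, so the 80% equal-tailed interval is θ = 0.06 ± z·3.55 with z = 1.282.
Half-width: 1.282 × 3.55 = 4.550.
0.06 − 4.550 = -4.490; 0.06 + 4.550 = 4.610.

[-4.490, 4.610]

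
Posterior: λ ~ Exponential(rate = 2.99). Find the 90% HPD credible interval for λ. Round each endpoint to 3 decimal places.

[0.000, 0.770]

The exponential density is strictly decreasing on [0, ∞), so the HPD interval is anchored at 0: [0, q] with P(λ ≤ q) = 0.90.
q = −ln(1 − 0.90) / 2.99 = 2.3026 / 2.99 = 0.770.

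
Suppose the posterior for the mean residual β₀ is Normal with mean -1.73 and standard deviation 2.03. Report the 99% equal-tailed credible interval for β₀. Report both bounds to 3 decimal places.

The posterior is symmetric, so the 99% equal-tailed interval is β₀ = -1.73 ± z·2.03 with z = 2.576.
Half-width: 2.576 × 2.03 = 5.229.
-1.73 − 5.229 = -6.959; -1.73 + 5.229 = 3.499.

[-6.959, 3.499]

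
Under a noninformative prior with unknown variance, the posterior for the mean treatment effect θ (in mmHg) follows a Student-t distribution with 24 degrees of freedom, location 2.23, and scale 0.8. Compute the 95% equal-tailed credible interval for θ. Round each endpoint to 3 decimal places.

The t_24 distribution is symmetric; the 95% interval is 2.23 ± t·0.8 with t_{0.975,24} = 2.064.
Half-width: 2.064 × 0.8 = 1.651.
2.23 − 1.651 = 0.579; 2.23 + 1.651 = 3.881.

[0.579, 3.881]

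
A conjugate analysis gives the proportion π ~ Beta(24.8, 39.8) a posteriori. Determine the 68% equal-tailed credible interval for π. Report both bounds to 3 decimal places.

Posterior: Beta(24.8, 39.8).
Equal-tailed 68% interval: the 0.16 and 0.84 quantiles of Beta(24.8, 39.8).
Posterior mean ≈ 0.384, SD ≈ 0.060; a Normal approximation gives roughly [0.324, 0.444].
Exact: F⁻¹(0.16) = 0.324; F⁻¹(0.84) = 0.444.

[0.324, 0.444]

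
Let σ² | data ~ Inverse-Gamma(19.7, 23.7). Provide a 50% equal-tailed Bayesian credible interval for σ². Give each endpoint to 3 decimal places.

Inverse-Gamma(19.7, 23.7) quantiles: F⁻¹(0.25) and F⁻¹(0.75).
Equivalently, 1/σ² ~ Gamma(19.7, rate = 23.7); invert its 0.75 and 0.25 quantiles.
Posterior mean ≈ 1.267, SD ≈ 0.301; a Normal approximation gives roughly [1.064, 1.471].
Exact: lower = 1.054; upper = 1.432.

[1.054, 1.432]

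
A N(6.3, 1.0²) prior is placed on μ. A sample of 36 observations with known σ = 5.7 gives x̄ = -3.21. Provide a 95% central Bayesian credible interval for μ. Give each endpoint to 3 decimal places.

[-0.049, 2.651]

Posterior precision = 1/1.0² + 36/5.7² = 1.0000 + 1.1080 = 2.1080, so posterior SD = 0.6887.
Posterior mean = (6.3/1.0² + 36·-3.21/5.7²) / 2.1080 = 1.3013.
Interval: 1.3013 ± 1.960 × 0.6887 → [-0.049, 2.651].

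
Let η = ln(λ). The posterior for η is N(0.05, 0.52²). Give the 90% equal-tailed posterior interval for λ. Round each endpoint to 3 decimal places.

[0.447, 2.473]

On the log scale the 90% interval is 0.05 ± 1.645 × 0.52 = [-0.8053, 0.9053].
Exponentiate: [e^-0.8053, e^0.9053] = [0.447, 2.473].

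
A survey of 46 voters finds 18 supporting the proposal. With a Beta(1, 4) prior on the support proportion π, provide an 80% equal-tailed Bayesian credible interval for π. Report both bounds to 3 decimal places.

[0.287, 0.460]

Posterior: Beta(1+18, 4+28) = Beta(19, 32).
Equal-tailed 80% interval: the 0.1 and 0.9 quantiles of Beta(19, 32).
Posterior mean ≈ 0.373, SD ≈ 0.067; a Normal approximation gives roughly [0.287, 0.458].
Exact: F⁻¹(0.1) = 0.287; F⁻¹(0.9) = 0.460.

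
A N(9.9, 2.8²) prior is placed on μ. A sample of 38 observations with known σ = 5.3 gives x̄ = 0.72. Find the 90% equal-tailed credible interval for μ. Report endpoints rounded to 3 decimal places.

[0.159, 2.863]

Posterior precision = 1/2.8² + 38/5.3² = 0.1276 + 1.3528 = 1.4803, so posterior SD = 0.8219.
Posterior mean = (9.9/2.8² + 38·0.72/5.3²) / 1.4803 = 1.5110.
Interval: 1.5110 ± 1.645 × 0.8219 → [0.159, 2.863].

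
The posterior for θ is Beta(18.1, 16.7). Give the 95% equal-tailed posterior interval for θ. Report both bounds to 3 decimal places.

Posterior: Beta(18.1, 16.7).
Equal-tailed 95% interval: the 0.025 and 0.975 quantiles of Beta(18.1, 16.7).
Posterior mean ≈ 0.520, SD ≈ 0.083; a Normal approximation gives roughly [0.356, 0.684].
Exact: F⁻¹(0.025) = 0.356; F⁻¹(0.975) = 0.682.

[0.356, 0.682]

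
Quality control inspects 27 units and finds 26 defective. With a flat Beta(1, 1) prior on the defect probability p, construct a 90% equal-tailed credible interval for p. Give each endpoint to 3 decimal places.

[0.841, 0.987]

Posterior: Beta(1+26, 1+1) = Beta(27, 2).
Equal-tailed 90% interval: the 0.05 and 0.95 quantiles of Beta(27, 2).
Posterior mean ≈ 0.931, SD ≈ 0.046; a Normal approximation gives roughly [0.855, 1.007].
Exact: F⁻¹(0.05) = 0.841; F⁻¹(0.95) = 0.987.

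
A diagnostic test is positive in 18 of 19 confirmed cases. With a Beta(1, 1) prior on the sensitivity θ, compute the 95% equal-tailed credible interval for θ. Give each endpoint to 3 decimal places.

Posterior: Beta(1+18, 1+1) = Beta(19, 2).
Equal-tailed 95% interval: the 0.025 and 0.975 quantiles of Beta(19, 2).
Posterior mean ≈ 0.905, SD ≈ 0.063; a Normal approximation gives roughly [0.782, 1.027].
Exact: F⁻¹(0.025) = 0.751; F⁻¹(0.975) = 0.988.

[0.751, 0.988]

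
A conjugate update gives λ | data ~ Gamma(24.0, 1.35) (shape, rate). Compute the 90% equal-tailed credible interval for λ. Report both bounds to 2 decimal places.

Posterior: Gamma(shape 24.0, rate 1.35).
Equal-tailed 90% interval: Gamma(24.0, 1.35) quantiles at 0.05 and 0.95.
Posterior mean ≈ 17.78, SD ≈ 3.63; a Normal approximation gives roughly [11.81, 23.75].
Exact: lower = 12.26; upper = 24.14.

[12.26, 24.14]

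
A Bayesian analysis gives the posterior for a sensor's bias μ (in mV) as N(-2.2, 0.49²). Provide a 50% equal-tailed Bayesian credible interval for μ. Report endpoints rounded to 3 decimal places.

[-2.530, -1.870]

The posterior is symmetric, so the 50% equal-tailed interval is μ = -2.2 ± z·0.49 with z = 0.674.
Half-width: 0.674 × 0.49 = 0.330.
-2.2 − 0.330 = -2.530; -2.2 + 0.330 = -1.870.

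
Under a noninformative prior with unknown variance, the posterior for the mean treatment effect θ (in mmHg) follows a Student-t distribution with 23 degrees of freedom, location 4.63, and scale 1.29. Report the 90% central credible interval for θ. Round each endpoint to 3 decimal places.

[2.419, 6.841]

The t_23 distribution is symmetric; the 90% interval is 4.63 ± t·1.29 with t_{0.95,23} = 1.714.
Half-width: 1.714 × 1.29 = 2.211.
4.63 − 2.211 = 2.419; 4.63 + 2.211 = 6.841.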